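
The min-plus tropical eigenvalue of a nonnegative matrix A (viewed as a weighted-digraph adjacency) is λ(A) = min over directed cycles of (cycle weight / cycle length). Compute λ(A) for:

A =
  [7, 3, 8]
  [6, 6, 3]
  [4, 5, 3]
λ(A) = 3

Enumerate directed cycles and compute their means (weight / length). Sample:
  cycle 0 → 0: weight = 7, length = 1, mean = 7/1 ≈ 7.000
  cycle 1 → 1: weight = 6, length = 1, mean = 6/1 ≈ 6.000
  cycle 2 → 2: weight = 3, length = 1, mean = 3/1 ≈ 3.000
  cycle 0 → 1 → 0: weight = 9, length = 2, mean = 9/2 ≈ 4.500
  cycle 0 → 2 → 0: weight = 12, length = 2, mean = 12/2 ≈ 6.000
  cycle 1 → 0 → 1: weight = 9, length = 2, mean = 9/2 ≈ 4.500
Minimum mean = 3.000, attained e.g. along the cycle 2 → 2 with weight 3 and length 1. So λ(A) = 3/1 = 3.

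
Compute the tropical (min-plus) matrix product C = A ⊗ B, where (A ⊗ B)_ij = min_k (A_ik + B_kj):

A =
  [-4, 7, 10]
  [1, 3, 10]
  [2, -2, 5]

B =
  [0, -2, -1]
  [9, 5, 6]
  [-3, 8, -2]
A ⊗ B =
  [-4, -6, -5]
  [1, -1, 0]
  [2, 0, 1]

Apply the min-plus product entry-by-entry:
  C[0][0] = min over k of (A[0][0] + B[0][0] = -4 + 0 = -4, A[0][1] + B[1][0] = 7 + 9 = 16, A[0][2] + B[2][0] = 10 + -3 = 7) = -4 (attained at k = 0)
  C[0][1] = min over k of (A[0][0] + B[0][1] = -4 + -2 = -6, A[0][1] + B[1][1] = 7 + 5 = 12, A[0][2] + B[2][1] = 10 + 8 = 18) = -6 (attained at k = 0)
  C[0][2] = min over k of (A[0][0] + B[0][2] = -4 + -1 = -5, A[0][1] + B[1][2] = 7 + 6 = 13, A[0][2] + B[2][2] = 10 + -2 = 8) = -5 (attained at k = 0)
  C[1][0] = min over k of (A[1][0] + B[0][0] = 1 + 0 = 1, A[1][1] + B[1][0] = 3 + 9 = 12, A[1][2] + B[2][0] = 10 + -3 = 7) = 1 (attained at k = 0)
  C[1][1] = min over k of (A[1][0] + B[0][1] = 1 + -2 = -1, A[1][1] + B[1][1] = 3 + 5 = 8, A[1][2] + B[2][1] = 10 + 8 = 18) = -1 (attained at k = 0)
  C[1][2] = min over k of (A[1][0] + B[0][2] = 1 + -1 = 0, A[1][1] + B[1][2] = 3 + 6 = 9, A[1][2] + B[2][2] = 10 + -2 = 8) = 0 (attained at k = 0)
  C[2][0] = min over k of (A[2][0] + B[0][0] = 2 + 0 = 2, A[2][1] + B[1][0] = -2 + 9 = 7, A[2][2] + B[2][0] = 5 + -3 = 2) = 2 (attained at k = 0)
  C[2][1] = min over k of (A[2][0] + B[0][1] = 2 + -2 = 0, A[2][1] + B[1][1] = -2 + 5 = 3, A[2][2] + B[2][1] = 5 + 8 = 13) = 0 (attained at k = 0)
  C[2][2] = min over k of (A[2][0] + B[0][2] = 2 + -1 = 1, A[2][1] + B[1][2] = -2 + 6 = 4, A[2][2] + B[2][2] = 5 + -2 = 3) = 1 (attained at k = 0)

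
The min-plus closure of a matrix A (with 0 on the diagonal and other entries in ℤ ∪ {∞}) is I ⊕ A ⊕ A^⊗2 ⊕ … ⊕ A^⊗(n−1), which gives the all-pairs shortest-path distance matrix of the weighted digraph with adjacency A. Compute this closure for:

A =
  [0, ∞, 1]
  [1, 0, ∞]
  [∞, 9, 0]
Closure =
  [0, 10, 1]
  [1, 0, 2]
  [10, 9, 0]

This is the Floyd-Warshall all-pairs shortest-path computation. For each intermediate vertex k = 0, 1, …, 2, update dist[i][j] ← min(dist[i][j], dist[i][k] + dist[k][j]). The final matrix gives, for each (i, j), the minimum total weight of any directed path from i to j (possibly empty when i = j).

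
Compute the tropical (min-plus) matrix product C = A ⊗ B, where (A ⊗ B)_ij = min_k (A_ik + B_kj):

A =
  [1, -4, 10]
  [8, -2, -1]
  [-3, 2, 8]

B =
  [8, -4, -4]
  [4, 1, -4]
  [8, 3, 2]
A ⊗ B =
  [0, -3, -8]
  [2, -1, -6]
  [5, -7, -7]

Apply the min-plus product entry-by-entry:
  C[0][0] = min over k of (A[0][0] + B[0][0] = 1 + 8 = 9, A[0][1] + B[1][0] = -4 + 4 = 0, A[0][2] + B[2][0] = 10 + 8 = 18) = 0 (attained at k = 1)
  C[0][1] = min over k of (A[0][0] + B[0][1] = 1 + -4 = -3, A[0][1] + B[1][1] = -4 + 1 = -3, A[0][2] + B[2][1] = 10 + 3 = 13) = -3 (attained at k = 0)
  C[0][2] = min over k of (A[0][0] + B[0][2] = 1 + -4 = -3, A[0][1] + B[1][2] = -4 + -4 = -8, A[0][2] + B[2][2] = 10 + 2 = 12) = -8 (attained at k = 1)
  C[1][0] = min over k of (A[1][0] + B[0][0] = 8 + 8 = 16, A[1][1] + B[1][0] = -2 + 4 = 2, A[1][2] + B[2][0] = -1 + 8 = 7) = 2 (attained at k = 1)
  C[1][1] = min over k of (A[1][0] + B[0][1] = 8 + -4 = 4, A[1][1] + B[1][1] = -2 + 1 = -1, A[1][2] + B[2][1] = -1 + 3 = 2) = -1 (attained at k = 1)
  C[1][2] = min over k of (A[1][0] + B[0][2] = 8 + -4 = 4, A[1][1] + B[1][2] = -2 + -4 = -6, A[1][2] + B[2][2] = -1 + 2 = 1) = -6 (attained at k = 1)
  C[2][0] = min over k of (A[2][0] + B[0][0] = -3 + 8 = 5, A[2][1] + B[1][0] = 2 + 4 = 6, A[2][2] + B[2][0] = 8 + 8 = 16) = 5 (attained at k = 0)
  C[2][1] = min over k of (A[2][0] + B[0][1] = -3 + -4 = -7, A[2][1] + B[1][1] = 2 + 1 = 3, A[2][2] + B[2][1] = 8 + 3 = 11) = -7 (attained at k = 0)
  C[2][2] = min over k of (A[2][0] + B[0][2] = -3 + -4 = -7, A[2][1] + B[1][2] = 2 + -4 = -2, A[2][2] + B[2][2] = 8 + 2 = 10) = -7 (attained at k = 0)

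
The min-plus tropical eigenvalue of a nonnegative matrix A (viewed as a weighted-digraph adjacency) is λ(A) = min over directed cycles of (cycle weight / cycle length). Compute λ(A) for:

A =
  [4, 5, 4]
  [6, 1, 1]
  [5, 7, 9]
λ(A) = 1

Enumerate directed cycles and compute their means (weight / length). Sample:
  cycle 0 → 0: weight = 4, length = 1, mean = 4/1 ≈ 4.000
  cycle 1 → 1: weight = 1, length = 1, mean = 1/1 ≈ 1.000
  cycle 2 → 2: weight = 9, length = 1, mean = 9/1 ≈ 9.000
  cycle 0 → 1 → 0: weight = 11, length = 2, mean = 11/2 ≈ 5.500
  cycle 0 → 2 → 0: weight = 9, length = 2, mean = 9/2 ≈ 4.500
  cycle 1 → 0 → 1: weight = 11, length = 2, mean = 11/2 ≈ 5.500
Minimum mean = 1.000, attained e.g. along the cycle 1 → 1 with weight 1 and length 1. So λ(A) = 1/1 = 1.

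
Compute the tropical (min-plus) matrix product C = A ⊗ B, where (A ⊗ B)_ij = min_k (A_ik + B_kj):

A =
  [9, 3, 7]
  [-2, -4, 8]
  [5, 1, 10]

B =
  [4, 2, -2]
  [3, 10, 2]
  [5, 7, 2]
A ⊗ B =
  [6, 11, 5]
  [-1, 0, -4]
  [4, 7, 3]

Apply the min-plus product entry-by-entry:
  C[0][0] = min over k of (A[0][0] + B[0][0] = 9 + 4 = 13, A[0][1] + B[1][0] = 3 + 3 = 6, A[0][2] + B[2][0] = 7 + 5 = 12) = 6 (attained at k = 1)
  C[0][1] = min over k of (A[0][0] + B[0][1] = 9 + 2 = 11, A[0][1] + B[1][1] = 3 + 10 = 13, A[0][2] + B[2][1] = 7 + 7 = 14) = 11 (attained at k = 0)
  C[0][2] = min over k of (A[0][0] + B[0][2] = 9 + -2 = 7, A[0][1] + B[1][2] = 3 + 2 = 5, A[0][2] + B[2][2] = 7 + 2 = 9) = 5 (attained at k = 1)
  C[1][0] = min over k of (A[1][0] + B[0][0] = -2 + 4 = 2, A[1][1] + B[1][0] = -4 + 3 = -1, A[1][2] + B[2][0] = 8 + 5 = 13) = -1 (attained at k = 1)
  C[1][1] = min over k of (A[1][0] + B[0][1] = -2 + 2 = 0, A[1][1] + B[1][1] = -4 + 10 = 6, A[1][2] + B[2][1] = 8 + 7 = 15) = 0 (attained at k = 0)
  C[1][2] = min over k of (A[1][0] + B[0][2] = -2 + -2 = -4, A[1][1] + B[1][2] = -4 + 2 = -2, A[1][2] + B[2][2] = 8 + 2 = 10) = -4 (attained at k = 0)
  C[2][0] = min over k of (A[2][0] + B[0][0] = 5 + 4 = 9, A[2][1] + B[1][0] = 1 + 3 = 4, A[2][2] + B[2][0] = 10 + 5 = 15) = 4 (attained at k = 1)
  C[2][1] = min over k of (A[2][0] + B[0][1] = 5 + 2 = 7, A[2][1] + B[1][1] = 1 + 10 = 11, A[2][2] + B[2][1] = 10 + 7 = 17) = 7 (attained at k = 0)
  C[2][2] = min over k of (A[2][0] + B[0][2] = 5 + -2 = 3, A[2][1] + B[1][2] = 1 + 2 = 3, A[2][2] + B[2][2] = 10 + 2 = 12) = 3 (attained at k = 0)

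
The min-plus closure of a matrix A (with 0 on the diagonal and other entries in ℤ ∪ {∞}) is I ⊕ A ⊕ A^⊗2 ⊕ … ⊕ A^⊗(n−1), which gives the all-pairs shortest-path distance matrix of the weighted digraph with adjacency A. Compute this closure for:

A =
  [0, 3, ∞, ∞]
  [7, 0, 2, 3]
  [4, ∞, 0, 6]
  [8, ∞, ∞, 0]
Closure =
  [0, 3, 5, 6]
  [6, 0, 2, 3]
  [4, 7, 0, 6]
  [8, 11, 13, 0]

This is the Floyd-Warshall all-pairs shortest-path computation. For each intermediate vertex k = 0, 1, …, 3, update dist[i][j] ← min(dist[i][j], dist[i][k] + dist[k][j]). The final matrix gives, for each (i, j), the minimum total weight of any directed path from i to j (possibly empty when i = j).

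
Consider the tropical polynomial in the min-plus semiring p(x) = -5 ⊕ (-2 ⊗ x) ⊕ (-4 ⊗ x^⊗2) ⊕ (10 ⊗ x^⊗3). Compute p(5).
p(5) = -5

A tropical monomial a ⊗ x^⊗i evaluates to a + i · x. Evaluating each term at x = 5:
  Term 0 contributes -5 + 0 · 5 = -5
  Term 1 contributes -2 + 1 · 5 = 3
  Term 2 contributes -4 + 2 · 5 = 6
  Term 3 contributes 10 + 3 · 5 = 25
p(5) = ⊕ of these = min[-5, 3, 6, 25] = -5.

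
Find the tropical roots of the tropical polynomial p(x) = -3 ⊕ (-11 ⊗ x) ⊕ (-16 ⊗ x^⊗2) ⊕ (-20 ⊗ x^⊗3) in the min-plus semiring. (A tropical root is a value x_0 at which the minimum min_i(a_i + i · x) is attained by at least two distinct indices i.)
Roots: {4, 5, 8}

Each tropical root is a break point of the lower envelope of the lines y = a_i + i · x (there are 4 lines, with slopes 0, 1, ..., 3). Only the lines that attain the minimum somewhere contribute to roots; other lines are dominated. Here the surviving (envelope) indices are i = 3, i = 2, i = 1, i = 0.
Intersections between consecutive envelope lines give the roots: for adjacent envelope indices i < j the intersection is x = (a_i − a_j) / (j − i). Reading off the sorted break points: {4, 5, 8}.
Verification: at each break x_0, at least two indices attain the minimum of min_i(a_i + i · x_0).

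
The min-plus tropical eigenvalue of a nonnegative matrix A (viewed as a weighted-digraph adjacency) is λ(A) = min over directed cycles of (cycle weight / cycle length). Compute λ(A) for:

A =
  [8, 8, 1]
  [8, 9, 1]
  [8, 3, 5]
λ(A) = 2

Enumerate directed cycles and compute their means (weight / length). Sample:
  cycle 0 → 0: weight = 8, length = 1, mean = 8/1 ≈ 8.000
  cycle 1 → 1: weight = 9, length = 1, mean = 9/1 ≈ 9.000
  cycle 2 → 2: weight = 5, length = 1, mean = 5/1 ≈ 5.000
  cycle 0 → 1 → 0: weight = 16, length = 2, mean = 16/2 ≈ 8.000
  cycle 0 → 2 → 0: weight = 9, length = 2, mean = 9/2 ≈ 4.500
  cycle 1 → 0 → 1: weight = 16, length = 2, mean = 16/2 ≈ 8.000
Minimum mean = 2.000, attained e.g. along the cycle 1 → 2 → 1 with weight 4 and length 2. So λ(A) = 4/2 = 2.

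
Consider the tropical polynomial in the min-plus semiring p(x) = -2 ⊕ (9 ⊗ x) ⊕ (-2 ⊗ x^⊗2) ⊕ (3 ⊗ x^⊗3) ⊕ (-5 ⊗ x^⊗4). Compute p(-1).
p(-1) = -9

A tropical monomial a ⊗ x^⊗i evaluates to a + i · x. Evaluating each term at x = -1:
  Term 0 contributes -2 + 0 · -1 = -2
  Term 1 contributes 9 + 1 · -1 = 8
  Term 2 contributes -2 + 2 · -1 = -4
  Term 3 contributes 3 + 3 · -1 = 0
  Term 4 contributes -5 + 4 · -1 = -9
p(-1) = ⊕ of these = min[-2, 8, -4, 0, -9] = -9.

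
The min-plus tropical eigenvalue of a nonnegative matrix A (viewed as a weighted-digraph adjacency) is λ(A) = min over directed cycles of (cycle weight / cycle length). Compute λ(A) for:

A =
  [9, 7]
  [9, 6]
λ(A) = 6

Enumerate directed cycles and compute their means (weight / length). Sample:
  cycle 0 → 0: weight = 9, length = 1, mean = 9/1 ≈ 9.000
  cycle 1 → 1: weight = 6, length = 1, mean = 6/1 ≈ 6.000
  cycle 0 → 1 → 0: weight = 16, length = 2, mean = 16/2 ≈ 8.000
  cycle 1 → 0 → 1: weight = 16, length = 2, mean = 16/2 ≈ 8.000
Minimum mean = 6.000, attained e.g. along the cycle 1 → 1 with weight 6 and length 1. So λ(A) = 6/1 = 6.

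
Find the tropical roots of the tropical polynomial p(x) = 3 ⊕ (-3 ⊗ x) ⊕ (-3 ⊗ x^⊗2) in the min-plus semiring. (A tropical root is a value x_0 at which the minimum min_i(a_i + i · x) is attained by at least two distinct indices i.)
Roots: {0, 6}

Each tropical root is a break point of the lower envelope of the lines y = a_i + i · x (there are 3 lines, with slopes 0, 1, ..., 2). Only the lines that attain the minimum somewhere contribute to roots; other lines are dominated. Here the surviving (envelope) indices are i = 2, i = 1, i = 0.
Intersections between consecutive envelope lines give the roots: for adjacent envelope indices i < j the intersection is x = (a_i − a_j) / (j − i). Reading off the sorted break points: {0, 6}.
Verification: at each break x_0, at least two indices attain the minimum of min_i(a_i + i · x_0).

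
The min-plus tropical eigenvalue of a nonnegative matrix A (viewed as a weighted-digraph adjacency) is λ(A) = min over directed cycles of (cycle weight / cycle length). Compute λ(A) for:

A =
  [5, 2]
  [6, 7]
λ(A) = 4

Enumerate directed cycles and compute their means (weight / length). Sample:
  cycle 0 → 0: weight = 5, length = 1, mean = 5/1 ≈ 5.000
  cycle 1 → 1: weight = 7, length = 1, mean = 7/1 ≈ 7.000
  cycle 0 → 1 → 0: weight = 8, length = 2, mean = 8/2 ≈ 4.000
  cycle 1 → 0 → 1: weight = 8, length = 2, mean = 8/2 ≈ 4.000
Minimum mean = 4.000, attained e.g. along the cycle 0 → 1 → 0 with weight 8 and length 2. So λ(A) = 8/2 = 4.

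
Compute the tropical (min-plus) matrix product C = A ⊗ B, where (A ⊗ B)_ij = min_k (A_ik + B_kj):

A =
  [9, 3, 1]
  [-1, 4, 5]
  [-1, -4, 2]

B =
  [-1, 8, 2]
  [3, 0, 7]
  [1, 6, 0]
A ⊗ B =
  [2, 3, 1]
  [-2, 4, 1]
  [-2, -4, 1]

Apply the min-plus product entry-by-entry:
  C[0][0] = min over k of (A[0][0] + B[0][0] = 9 + -1 = 8, A[0][1] + B[1][0] = 3 + 3 = 6, A[0][2] + B[2][0] = 1 + 1 = 2) = 2 (attained at k = 2)
  C[0][1] = min over k of (A[0][0] + B[0][1] = 9 + 8 = 17, A[0][1] + B[1][1] = 3 + 0 = 3, A[0][2] + B[2][1] = 1 + 6 = 7) = 3 (attained at k = 1)
  C[0][2] = min over k of (A[0][0] + B[0][2] = 9 + 2 = 11, A[0][1] + B[1][2] = 3 + 7 = 10, A[0][2] + B[2][2] = 1 + 0 = 1) = 1 (attained at k = 2)
  C[1][0] = min over k of (A[1][0] + B[0][0] = -1 + -1 = -2, A[1][1] + B[1][0] = 4 + 3 = 7, A[1][2] + B[2][0] = 5 + 1 = 6) = -2 (attained at k = 0)
  C[1][1] = min over k of (A[1][0] + B[0][1] = -1 + 8 = 7, A[1][1] + B[1][1] = 4 + 0 = 4, A[1][2] + B[2][1] = 5 + 6 = 11) = 4 (attained at k = 1)
  C[1][2] = min over k of (A[1][0] + B[0][2] = -1 + 2 = 1, A[1][1] + B[1][2] = 4 + 7 = 11, A[1][2] + B[2][2] = 5 + 0 = 5) = 1 (attained at k = 0)
  C[2][0] = min over k of (A[2][0] + B[0][0] = -1 + -1 = -2, A[2][1] + B[1][0] = -4 + 3 = -1, A[2][2] + B[2][0] = 2 + 1 = 3) = -2 (attained at k = 0)
  C[2][1] = min over k of (A[2][0] + B[0][1] = -1 + 8 = 7, A[2][1] + B[1][1] = -4 + 0 = -4, A[2][2] + B[2][1] = 2 + 6 = 8) = -4 (attained at k = 1)
  C[2][2] = min over k of (A[2][0] + B[0][2] = -1 + 2 = 1, A[2][1] + B[1][2] = -4 + 7 = 3, A[2][2] + B[2][2] = 2 + 0 = 2) = 1 (attained at k = 0)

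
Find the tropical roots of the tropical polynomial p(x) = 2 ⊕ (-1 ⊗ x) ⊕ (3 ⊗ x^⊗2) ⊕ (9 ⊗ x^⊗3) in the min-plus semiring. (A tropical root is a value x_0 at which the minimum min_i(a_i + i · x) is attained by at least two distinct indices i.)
Roots: {-6, -4, 3}

Each tropical root is a break point of the lower envelope of the lines y = a_i + i · x (there are 4 lines, with slopes 0, 1, ..., 3). Only the lines that attain the minimum somewhere contribute to roots; other lines are dominated. Here the surviving (envelope) indices are i = 3, i = 2, i = 1, i = 0.
Intersections between consecutive envelope lines give the roots: for adjacent envelope indices i < j the intersection is x = (a_i − a_j) / (j − i). Reading off the sorted break points: {-6, -4, 3}.
Verification: at each break x_0, at least two indices attain the minimum of min_i(a_i + i · x_0).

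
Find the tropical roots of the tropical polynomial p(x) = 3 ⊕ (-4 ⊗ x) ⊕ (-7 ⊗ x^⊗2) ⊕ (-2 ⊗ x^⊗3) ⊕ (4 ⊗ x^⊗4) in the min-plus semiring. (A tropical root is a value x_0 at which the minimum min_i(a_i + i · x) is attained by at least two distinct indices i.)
Roots: {-6, -5, 3, 7}

Each tropical root is a break point of the lower envelope of the lines y = a_i + i · x (there are 5 lines, with slopes 0, 1, ..., 4). Only the lines that attain the minimum somewhere contribute to roots; other lines are dominated. Here the surviving (envelope) indices are i = 4, i = 3, i = 2, i = 1, i = 0.
Intersections between consecutive envelope lines give the roots: for adjacent envelope indices i < j the intersection is x = (a_i − a_j) / (j − i). Reading off the sorted break points: {-6, -5, 3, 7}.
Verification: at each break x_0, at least two indices attain the minimum of min_i(a_i + i · x_0).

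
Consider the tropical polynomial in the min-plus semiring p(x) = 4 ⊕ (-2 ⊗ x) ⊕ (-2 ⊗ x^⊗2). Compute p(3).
p(3) = 1

A tropical monomial a ⊗ x^⊗i evaluates to a + i · x. Evaluating each term at x = 3:
  Term 0 contributes 4 + 0 · 3 = 4
  Term 1 contributes -2 + 1 · 3 = 1
  Term 2 contributes -2 + 2 · 3 = 4
p(3) = ⊕ of these = min[4, 1, 4] = 1.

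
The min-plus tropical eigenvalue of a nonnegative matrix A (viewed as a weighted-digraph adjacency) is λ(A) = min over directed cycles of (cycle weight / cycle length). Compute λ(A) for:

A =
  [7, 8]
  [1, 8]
λ(A) = 9/2

Enumerate directed cycles and compute their means (weight / length). Sample:
  cycle 0 → 0: weight = 7, length = 1, mean = 7/1 ≈ 7.000
  cycle 1 → 1: weight = 8, length = 1, mean = 8/1 ≈ 8.000
  cycle 0 → 1 → 0: weight = 9, length = 2, mean = 9/2 ≈ 4.500
  cycle 1 → 0 → 1: weight = 9, length = 2, mean = 9/2 ≈ 4.500
Minimum mean = 4.500, attained e.g. along the cycle 0 → 1 → 0 with weight 9 and length 2. So λ(A) = 9/2 = 9/2.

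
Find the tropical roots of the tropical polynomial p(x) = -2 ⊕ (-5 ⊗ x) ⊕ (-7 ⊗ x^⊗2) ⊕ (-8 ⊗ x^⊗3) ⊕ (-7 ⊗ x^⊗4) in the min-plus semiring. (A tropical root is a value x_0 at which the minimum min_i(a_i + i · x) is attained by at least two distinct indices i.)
Roots: {-1, 1, 2, 3}

Each tropical root is a break point of the lower envelope of the lines y = a_i + i · x (there are 5 lines, with slopes 0, 1, ..., 4). Only the lines that attain the minimum somewhere contribute to roots; other lines are dominated. Here the surviving (envelope) indices are i = 4, i = 3, i = 2, i = 1, i = 0.
Intersections between consecutive envelope lines give the roots: for adjacent envelope indices i < j the intersection is x = (a_i − a_j) / (j − i). Reading off the sorted break points: {-1, 1, 2, 3}.
Verification: at each break x_0, at least two indices attain the minimum of min_i(a_i + i · x_0).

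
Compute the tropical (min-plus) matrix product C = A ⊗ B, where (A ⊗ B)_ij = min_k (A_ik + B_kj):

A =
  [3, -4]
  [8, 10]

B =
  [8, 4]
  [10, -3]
A ⊗ B =
  [6, -7]
  [16, 7]

Apply the min-plus product entry-by-entry:
  C[0][0] = min over k of (A[0][0] + B[0][0] = 3 + 8 = 11, A[0][1] + B[1][0] = -4 + 10 = 6) = 6 (attained at k = 1)
  C[0][1] = min over k of (A[0][0] + B[0][1] = 3 + 4 = 7, A[0][1] + B[1][1] = -4 + -3 = -7) = -7 (attained at k = 1)
  C[1][0] = min over k of (A[1][0] + B[0][0] = 8 + 8 = 16, A[1][1] + B[1][0] = 10 + 10 = 20) = 16 (attained at k = 0)
  C[1][1] = min over k of (A[1][0] + B[0][1] = 8 + 4 = 12, A[1][1] + B[1][1] = 10 + -3 = 7) = 7 (attained at k = 1)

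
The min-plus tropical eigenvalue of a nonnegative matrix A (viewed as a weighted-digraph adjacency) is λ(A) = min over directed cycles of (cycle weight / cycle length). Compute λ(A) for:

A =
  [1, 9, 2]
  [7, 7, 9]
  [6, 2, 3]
λ(A) = 1

Enumerate directed cycles and compute their means (weight / length). Sample:
  cycle 0 → 0: weight = 1, length = 1, mean = 1/1 ≈ 1.000
  cycle 1 → 1: weight = 7, length = 1, mean = 7/1 ≈ 7.000
  cycle 2 → 2: weight = 3, length = 1, mean = 3/1 ≈ 3.000
  cycle 0 → 1 → 0: weight = 16, length = 2, mean = 16/2 ≈ 8.000
  cycle 0 → 2 → 0: weight = 8, length = 2, mean = 8/2 ≈ 4.000
  cycle 1 → 0 → 1: weight = 16, length = 2, mean = 16/2 ≈ 8.000
Minimum mean = 1.000, attained e.g. along the cycle 0 → 0 with weight 1 and length 1. So λ(A) = 1/1 = 1.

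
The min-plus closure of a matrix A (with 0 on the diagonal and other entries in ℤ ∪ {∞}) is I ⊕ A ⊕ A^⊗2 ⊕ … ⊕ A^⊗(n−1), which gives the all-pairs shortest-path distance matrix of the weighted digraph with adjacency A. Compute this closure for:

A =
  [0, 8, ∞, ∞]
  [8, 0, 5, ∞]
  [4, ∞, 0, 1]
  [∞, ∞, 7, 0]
Closure =
  [0, 8, 13, 14]
  [8, 0, 5, 6]
  [4, 12, 0, 1]
  [11, 19, 7, 0]

This is the Floyd-Warshall all-pairs shortest-path computation. For each intermediate vertex k = 0, 1, …, 3, update dist[i][j] ← min(dist[i][j], dist[i][k] + dist[k][j]). The final matrix gives, for each (i, j), the minimum total weight of any directed path from i to j (possibly empty when i = j).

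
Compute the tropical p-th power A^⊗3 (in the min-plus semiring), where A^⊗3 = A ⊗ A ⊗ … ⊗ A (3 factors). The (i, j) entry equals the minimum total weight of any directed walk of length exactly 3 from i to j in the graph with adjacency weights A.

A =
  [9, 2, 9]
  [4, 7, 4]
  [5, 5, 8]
A^⊗3 =
  [11, 8, 13]
  [10, 11, 10]
  [11, 11, 11]

Each entry (A^⊗3)_ij equals the minimum over all length-3 walks i = v_0 → v_1 → … → v_3 = j of Σ_t A[v_t][v_{t+1}]. For example, for (i, j) = (0, 2) we minimise over 9 possible intermediate vertex sequences; the minimum is 13, attained along the walk 0 → 1 → 1 → 2.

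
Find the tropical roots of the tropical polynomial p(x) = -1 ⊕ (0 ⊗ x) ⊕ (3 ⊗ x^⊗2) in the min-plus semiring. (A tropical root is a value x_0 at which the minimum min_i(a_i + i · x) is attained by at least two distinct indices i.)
Roots: {-3, -1}

Each tropical root is a break point of the lower envelope of the lines y = a_i + i · x (there are 3 lines, with slopes 0, 1, ..., 2). Only the lines that attain the minimum somewhere contribute to roots; other lines are dominated. Here the surviving (envelope) indices are i = 2, i = 1, i = 0.
Intersections between consecutive envelope lines give the roots: for adjacent envelope indices i < j the intersection is x = (a_i − a_j) / (j − i). Reading off the sorted break points: {-3, -1}.
Verification: at each break x_0, at least two indices attain the minimum of min_i(a_i + i · x_0).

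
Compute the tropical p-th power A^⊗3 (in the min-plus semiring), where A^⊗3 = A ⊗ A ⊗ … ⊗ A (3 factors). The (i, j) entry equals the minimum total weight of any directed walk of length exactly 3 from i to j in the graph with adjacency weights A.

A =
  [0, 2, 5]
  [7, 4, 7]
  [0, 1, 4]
A^⊗3 =
  [0, 2, 5]
  [7, 9, 12]
  [0, 2, 5]

Each entry (A^⊗3)_ij equals the minimum over all length-3 walks i = v_0 → v_1 → … → v_3 = j of Σ_t A[v_t][v_{t+1}]. For example, for (i, j) = (0, 2) we minimise over 9 possible intermediate vertex sequences; the minimum is 5, attained along the walk 0 → 0 → 0 → 2.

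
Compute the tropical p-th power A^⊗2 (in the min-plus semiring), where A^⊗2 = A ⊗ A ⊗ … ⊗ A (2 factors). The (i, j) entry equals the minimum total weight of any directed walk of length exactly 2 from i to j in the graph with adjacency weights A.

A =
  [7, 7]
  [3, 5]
A^⊗2 =
  [10, 12]
  [8, 10]

Each entry (A^⊗2)_ij equals the minimum over all length-2 walks i = v_0 → v_1 → … → v_2 = j of Σ_t A[v_t][v_{t+1}]. For example, for (i, j) = (0, 1) we minimise over 2 possible intermediate vertex sequences; the minimum is 12, attained along the walk 0 → 1 → 1.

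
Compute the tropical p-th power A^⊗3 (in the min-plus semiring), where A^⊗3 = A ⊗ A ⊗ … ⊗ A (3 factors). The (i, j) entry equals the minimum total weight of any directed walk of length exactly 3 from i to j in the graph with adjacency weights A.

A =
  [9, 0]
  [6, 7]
A^⊗3 =
  [13, 6]
  [12, 13]

Each entry (A^⊗3)_ij equals the minimum over all length-3 walks i = v_0 → v_1 → … → v_3 = j of Σ_t A[v_t][v_{t+1}]. For example, for (i, j) = (0, 1) we minimise over 4 possible intermediate vertex sequences; the minimum is 6, attained along the walk 0 → 1 → 0 → 1.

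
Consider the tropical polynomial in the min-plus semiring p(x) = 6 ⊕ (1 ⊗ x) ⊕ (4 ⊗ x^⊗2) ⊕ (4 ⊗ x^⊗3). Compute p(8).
p(8) = 6

A tropical monomial a ⊗ x^⊗i evaluates to a + i · x. Evaluating each term at x = 8:
  Term 0 contributes 6 + 0 · 8 = 6
  Term 1 contributes 1 + 1 · 8 = 9
  Term 2 contributes 4 + 2 · 8 = 20
  Term 3 contributes 4 + 3 · 8 = 28
p(8) = ⊕ of these = min[6, 9, 20, 28] = 6.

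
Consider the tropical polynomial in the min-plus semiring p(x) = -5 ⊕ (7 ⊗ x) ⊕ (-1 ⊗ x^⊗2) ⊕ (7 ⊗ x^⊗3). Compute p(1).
p(1) = -5

A tropical monomial a ⊗ x^⊗i evaluates to a + i · x. Evaluating each term at x = 1:
  Term 0 contributes -5 + 0 · 1 = -5
  Term 1 contributes 7 + 1 · 1 = 8
  Term 2 contributes -1 + 2 · 1 = 1
  Term 3 contributes 7 + 3 · 1 = 10
p(1) = ⊕ of these = min[-5, 8, 1, 10] = -5.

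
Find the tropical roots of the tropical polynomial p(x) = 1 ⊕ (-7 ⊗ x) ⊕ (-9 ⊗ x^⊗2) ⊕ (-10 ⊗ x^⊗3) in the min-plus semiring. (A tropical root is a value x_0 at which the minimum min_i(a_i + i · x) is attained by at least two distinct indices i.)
Roots: {1, 2, 8}

Each tropical root is a break point of the lower envelope of the lines y = a_i + i · x (there are 4 lines, with slopes 0, 1, ..., 3). Only the lines that attain the minimum somewhere contribute to roots; other lines are dominated. Here the surviving (envelope) indices are i = 3, i = 2, i = 1, i = 0.
Intersections between consecutive envelope lines give the roots: for adjacent envelope indices i < j the intersection is x = (a_i − a_j) / (j − i). Reading off the sorted break points: {1, 2, 8}.
Verification: at each break x_0, at least two indices attain the minimum of min_i(a_i + i · x_0).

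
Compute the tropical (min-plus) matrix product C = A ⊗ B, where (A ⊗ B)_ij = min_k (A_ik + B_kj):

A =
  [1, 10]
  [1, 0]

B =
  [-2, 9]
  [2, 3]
A ⊗ B =
  [-1, 10]
  [-1, 3]

Apply the min-plus product entry-by-entry:
  C[0][0] = min over k of (A[0][0] + B[0][0] = 1 + -2 = -1, A[0][1] + B[1][0] = 10 + 2 = 12) = -1 (attained at k = 0)
  C[0][1] = min over k of (A[0][0] + B[0][1] = 1 + 9 = 10, A[0][1] + B[1][1] = 10 + 3 = 13) = 10 (attained at k = 0)
  C[1][0] = min over k of (A[1][0] + B[0][0] = 1 + -2 = -1, A[1][1] + B[1][0] = 0 + 2 = 2) = -1 (attained at k = 0)
  C[1][1] = min over k of (A[1][0] + B[0][1] = 1 + 9 = 10, A[1][1] + B[1][1] = 0 + 3 = 3) = 3 (attained at k = 1)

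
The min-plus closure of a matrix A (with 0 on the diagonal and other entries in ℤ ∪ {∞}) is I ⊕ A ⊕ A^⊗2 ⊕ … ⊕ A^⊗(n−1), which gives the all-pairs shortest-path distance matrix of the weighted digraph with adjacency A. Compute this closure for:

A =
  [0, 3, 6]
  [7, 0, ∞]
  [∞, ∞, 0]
Closure =
  [0, 3, 6]
  [7, 0, 13]
  [∞, ∞, 0]

This is the Floyd-Warshall all-pairs shortest-path computation. For each intermediate vertex k = 0, 1, …, 2, update dist[i][j] ← min(dist[i][j], dist[i][k] + dist[k][j]). The final matrix gives, for each (i, j), the minimum total weight of any directed path from i to j (possibly empty when i = j).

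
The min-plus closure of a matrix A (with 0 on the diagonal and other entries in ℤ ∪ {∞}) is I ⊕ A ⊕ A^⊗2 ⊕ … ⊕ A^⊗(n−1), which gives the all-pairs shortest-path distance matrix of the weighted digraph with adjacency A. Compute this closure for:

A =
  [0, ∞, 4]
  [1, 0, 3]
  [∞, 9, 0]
Closure =
  [0, 13, 4]
  [1, 0, 3]
  [10, 9, 0]

This is the Floyd-Warshall all-pairs shortest-path computation. For each intermediate vertex k = 0, 1, …, 2, update dist[i][j] ← min(dist[i][j], dist[i][k] + dist[k][j]). The final matrix gives, for each (i, j), the minimum total weight of any directed path from i to j (possibly empty when i = j).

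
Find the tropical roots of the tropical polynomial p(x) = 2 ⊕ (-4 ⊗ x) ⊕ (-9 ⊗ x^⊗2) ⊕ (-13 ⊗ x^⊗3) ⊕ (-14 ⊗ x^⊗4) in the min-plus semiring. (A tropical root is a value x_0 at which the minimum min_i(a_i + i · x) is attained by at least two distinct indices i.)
Roots: {1, 4, 5, 6}

Each tropical root is a break point of the lower envelope of the lines y = a_i + i · x (there are 5 lines, with slopes 0, 1, ..., 4). Only the lines that attain the minimum somewhere contribute to roots; other lines are dominated. Here the surviving (envelope) indices are i = 4, i = 3, i = 2, i = 1, i = 0.
Intersections between consecutive envelope lines give the roots: for adjacent envelope indices i < j the intersection is x = (a_i − a_j) / (j − i). Reading off the sorted break points: {1, 4, 5, 6}.
Verification: at each break x_0, at least two indices attain the minimum of min_i(a_i + i · x_0).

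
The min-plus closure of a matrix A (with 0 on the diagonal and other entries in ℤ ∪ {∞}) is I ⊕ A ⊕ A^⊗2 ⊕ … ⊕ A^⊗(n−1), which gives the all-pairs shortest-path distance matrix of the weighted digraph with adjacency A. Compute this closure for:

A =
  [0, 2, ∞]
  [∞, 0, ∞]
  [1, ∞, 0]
Closure =
  [0, 2, ∞]
  [∞, 0, ∞]
  [1, 3, 0]

This is the Floyd-Warshall all-pairs shortest-path computation. For each intermediate vertex k = 0, 1, …, 2, update dist[i][j] ← min(dist[i][j], dist[i][k] + dist[k][j]). The final matrix gives, for each (i, j), the minimum total weight of any directed path from i to j (possibly empty when i = j).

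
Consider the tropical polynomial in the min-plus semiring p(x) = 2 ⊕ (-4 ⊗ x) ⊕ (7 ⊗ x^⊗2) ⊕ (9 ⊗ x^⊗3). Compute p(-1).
p(-1) = -5

A tropical monomial a ⊗ x^⊗i evaluates to a + i · x. Evaluating each term at x = -1:
  Term 0 contributes 2 + 0 · -1 = 2
  Term 1 contributes -4 + 1 · -1 = -5
  Term 2 contributes 7 + 2 · -1 = 5
  Term 3 contributes 9 + 3 · -1 = 6
p(-1) = ⊕ of these = min[2, -5, 5, 6] = -5.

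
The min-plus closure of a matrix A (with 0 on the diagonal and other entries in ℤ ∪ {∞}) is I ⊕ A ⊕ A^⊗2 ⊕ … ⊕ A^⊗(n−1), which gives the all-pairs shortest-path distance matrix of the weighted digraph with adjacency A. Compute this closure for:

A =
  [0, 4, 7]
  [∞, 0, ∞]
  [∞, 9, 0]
Closure =
  [0, 4, 7]
  [∞, 0, ∞]
  [∞, 9, 0]

This is the Floyd-Warshall all-pairs shortest-path computation. For each intermediate vertex k = 0, 1, …, 2, update dist[i][j] ← min(dist[i][j], dist[i][k] + dist[k][j]). The final matrix gives, for each (i, j), the minimum total weight of any directed path from i to j (possibly empty when i = j).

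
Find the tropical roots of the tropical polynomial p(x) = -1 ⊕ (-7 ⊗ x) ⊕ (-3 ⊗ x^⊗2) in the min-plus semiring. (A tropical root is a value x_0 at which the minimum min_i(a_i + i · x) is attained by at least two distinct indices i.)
Roots: {-4, 6}

Each tropical root is a break point of the lower envelope of the lines y = a_i + i · x (there are 3 lines, with slopes 0, 1, ..., 2). Only the lines that attain the minimum somewhere contribute to roots; other lines are dominated. Here the surviving (envelope) indices are i = 2, i = 1, i = 0.
Intersections between consecutive envelope lines give the roots: for adjacent envelope indices i < j the intersection is x = (a_i − a_j) / (j − i). Reading off the sorted break points: {-4, 6}.
Verification: at each break x_0, at least two indices attain the minimum of min_i(a_i + i · x_0).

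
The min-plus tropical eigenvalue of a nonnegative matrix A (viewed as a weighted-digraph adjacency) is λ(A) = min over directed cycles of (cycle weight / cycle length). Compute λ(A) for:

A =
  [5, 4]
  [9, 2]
λ(A) = 2

Enumerate directed cycles and compute their means (weight / length). Sample:
  cycle 0 → 0: weight = 5, length = 1, mean = 5/1 ≈ 5.000
  cycle 1 → 1: weight = 2, length = 1, mean = 2/1 ≈ 2.000
  cycle 0 → 1 → 0: weight = 13, length = 2, mean = 13/2 ≈ 6.500
  cycle 1 → 0 → 1: weight = 13, length = 2, mean = 13/2 ≈ 6.500
Minimum mean = 2.000, attained e.g. along the cycle 1 → 1 with weight 2 and length 1. So λ(A) = 2/1 = 2.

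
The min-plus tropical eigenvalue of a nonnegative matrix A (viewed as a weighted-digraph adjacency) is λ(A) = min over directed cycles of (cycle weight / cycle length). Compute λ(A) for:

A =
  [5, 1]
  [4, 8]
λ(A) = 5/2

Enumerate directed cycles and compute their means (weight / length). Sample:
  cycle 0 → 0: weight = 5, length = 1, mean = 5/1 ≈ 5.000
  cycle 1 → 1: weight = 8, length = 1, mean = 8/1 ≈ 8.000
  cycle 0 → 1 → 0: weight = 5, length = 2, mean = 5/2 ≈ 2.500
  cycle 1 → 0 → 1: weight = 5, length = 2, mean = 5/2 ≈ 2.500
Minimum mean = 2.500, attained e.g. along the cycle 0 → 1 → 0 with weight 5 and length 2. So λ(A) = 5/2 = 5/2.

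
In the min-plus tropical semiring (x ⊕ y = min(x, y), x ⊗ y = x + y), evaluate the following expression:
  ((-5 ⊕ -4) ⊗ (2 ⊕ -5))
((-5 ⊕ -4) ⊗ (2 ⊕ -5)) = -10

Expand innermost to outermost. Recall ⊕ takes the minimum of its arguments and ⊗ takes their sum. Working out the expression ((-5 ⊕ -4) ⊗ (2 ⊕ -5)) gives -10.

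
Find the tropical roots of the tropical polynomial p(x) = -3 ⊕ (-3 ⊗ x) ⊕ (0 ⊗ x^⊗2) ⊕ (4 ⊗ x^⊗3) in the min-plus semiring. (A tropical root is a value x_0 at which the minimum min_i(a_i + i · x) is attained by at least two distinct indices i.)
Roots: {-4, -3, 0}

Each tropical root is a break point of the lower envelope of the lines y = a_i + i · x (there are 4 lines, with slopes 0, 1, ..., 3). Only the lines that attain the minimum somewhere contribute to roots; other lines are dominated. Here the surviving (envelope) indices are i = 3, i = 2, i = 1, i = 0.
Intersections between consecutive envelope lines give the roots: for adjacent envelope indices i < j the intersection is x = (a_i − a_j) / (j − i). Reading off the sorted break points: {-4, -3, 0}.
Verification: at each break x_0, at least two indices attain the minimum of min_i(a_i + i · x_0).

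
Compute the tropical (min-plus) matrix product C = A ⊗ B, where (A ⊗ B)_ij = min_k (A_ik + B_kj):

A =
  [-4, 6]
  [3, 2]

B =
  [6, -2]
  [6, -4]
A ⊗ B =
  [2, -6]
  [8, -2]

Apply the min-plus product entry-by-entry:
  C[0][0] = min over k of (A[0][0] + B[0][0] = -4 + 6 = 2, A[0][1] + B[1][0] = 6 + 6 = 12) = 2 (attained at k = 0)
  C[0][1] = min over k of (A[0][0] + B[0][1] = -4 + -2 = -6, A[0][1] + B[1][1] = 6 + -4 = 2) = -6 (attained at k = 0)
  C[1][0] = min over k of (A[1][0] + B[0][0] = 3 + 6 = 9, A[1][1] + B[1][0] = 2 + 6 = 8) = 8 (attained at k = 1)
  C[1][1] = min over k of (A[1][0] + B[0][1] = 3 + -2 = 1, A[1][1] + B[1][1] = 2 + -4 = -2) = -2 (attained at k = 1)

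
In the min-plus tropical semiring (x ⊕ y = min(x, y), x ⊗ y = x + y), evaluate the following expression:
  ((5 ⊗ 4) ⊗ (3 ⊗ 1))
((5 ⊗ 4) ⊗ (3 ⊗ 1)) = 13

Expand innermost to outermost. Recall ⊕ takes the minimum of its arguments and ⊗ takes their sum. Working out the expression ((5 ⊗ 4) ⊗ (3 ⊗ 1)) gives 13.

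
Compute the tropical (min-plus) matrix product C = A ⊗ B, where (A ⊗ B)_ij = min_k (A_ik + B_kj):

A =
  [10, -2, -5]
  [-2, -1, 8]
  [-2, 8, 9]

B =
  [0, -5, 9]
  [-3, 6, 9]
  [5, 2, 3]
A ⊗ B =
  [-5, -3, -2]
  [-4, -7, 7]
  [-2, -7, 7]

Apply the min-plus product entry-by-entry:
  C[0][0] = min over k of (A[0][0] + B[0][0] = 10 + 0 = 10, A[0][1] + B[1][0] = -2 + -3 = -5, A[0][2] + B[2][0] = -5 + 5 = 0) = -5 (attained at k = 1)
  C[0][1] = min over k of (A[0][0] + B[0][1] = 10 + -5 = 5, A[0][1] + B[1][1] = -2 + 6 = 4, A[0][2] + B[2][1] = -5 + 2 = -3) = -3 (attained at k = 2)
  C[0][2] = min over k of (A[0][0] + B[0][2] = 10 + 9 = 19, A[0][1] + B[1][2] = -2 + 9 = 7, A[0][2] + B[2][2] = -5 + 3 = -2) = -2 (attained at k = 2)
  C[1][0] = min over k of (A[1][0] + B[0][0] = -2 + 0 = -2, A[1][1] + B[1][0] = -1 + -3 = -4, A[1][2] + B[2][0] = 8 + 5 = 13) = -4 (attained at k = 1)
  C[1][1] = min over k of (A[1][0] + B[0][1] = -2 + -5 = -7, A[1][1] + B[1][1] = -1 + 6 = 5, A[1][2] + B[2][1] = 8 + 2 = 10) = -7 (attained at k = 0)
  C[1][2] = min over k of (A[1][0] + B[0][2] = -2 + 9 = 7, A[1][1] + B[1][2] = -1 + 9 = 8, A[1][2] + B[2][2] = 8 + 3 = 11) = 7 (attained at k = 0)
  C[2][0] = min over k of (A[2][0] + B[0][0] = -2 + 0 = -2, A[2][1] + B[1][0] = 8 + -3 = 5, A[2][2] + B[2][0] = 9 + 5 = 14) = -2 (attained at k = 0)
  C[2][1] = min over k of (A[2][0] + B[0][1] = -2 + -5 = -7, A[2][1] + B[1][1] = 8 + 6 = 14, A[2][2] + B[2][1] = 9 + 2 = 11) = -7 (attained at k = 0)
  C[2][2] = min over k of (A[2][0] + B[0][2] = -2 + 9 = 7, A[2][1] + B[1][2] = 8 + 9 = 17, A[2][2] + B[2][2] = 9 + 3 = 12) = 7 (attained at k = 0)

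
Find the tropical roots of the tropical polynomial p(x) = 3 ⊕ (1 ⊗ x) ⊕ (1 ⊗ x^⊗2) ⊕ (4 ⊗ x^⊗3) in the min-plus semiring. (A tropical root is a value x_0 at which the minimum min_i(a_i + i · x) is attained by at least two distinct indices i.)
Roots: {-3, 0, 2}

Each tropical root is a break point of the lower envelope of the lines y = a_i + i · x (there are 4 lines, with slopes 0, 1, ..., 3). Only the lines that attain the minimum somewhere contribute to roots; other lines are dominated. Here the surviving (envelope) indices are i = 3, i = 2, i = 1, i = 0.
Intersections between consecutive envelope lines give the roots: for adjacent envelope indices i < j the intersection is x = (a_i − a_j) / (j − i). Reading off the sorted break points: {-3, 0, 2}.
Verification: at each break x_0, at least two indices attain the minimum of min_i(a_i + i · x_0).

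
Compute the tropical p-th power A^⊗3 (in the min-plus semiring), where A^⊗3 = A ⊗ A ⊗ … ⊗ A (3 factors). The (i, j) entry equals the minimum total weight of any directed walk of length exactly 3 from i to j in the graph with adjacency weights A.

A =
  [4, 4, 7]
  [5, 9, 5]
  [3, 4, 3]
A^⊗3 =
  [12, 12, 12]
  [11, 12, 11]
  [9, 10, 9]

Each entry (A^⊗3)_ij equals the minimum over all length-3 walks i = v_0 → v_1 → … → v_3 = j of Σ_t A[v_t][v_{t+1}]. For example, for (i, j) = (0, 2) we minimise over 9 possible intermediate vertex sequences; the minimum is 12, attained along the walk 0 → 1 → 2 → 2.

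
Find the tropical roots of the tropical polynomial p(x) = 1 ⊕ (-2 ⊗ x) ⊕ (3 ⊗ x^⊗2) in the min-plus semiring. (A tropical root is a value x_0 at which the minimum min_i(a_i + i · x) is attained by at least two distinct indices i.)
Roots: {-5, 3}

Each tropical root is a break point of the lower envelope of the lines y = a_i + i · x (there are 3 lines, with slopes 0, 1, ..., 2). Only the lines that attain the minimum somewhere contribute to roots; other lines are dominated. Here the surviving (envelope) indices are i = 2, i = 1, i = 0.
Intersections between consecutive envelope lines give the roots: for adjacent envelope indices i < j the intersection is x = (a_i − a_j) / (j − i). Reading off the sorted break points: {-5, 3}.
Verification: at each break x_0, at least two indices attain the minimum of min_i(a_i + i · x_0).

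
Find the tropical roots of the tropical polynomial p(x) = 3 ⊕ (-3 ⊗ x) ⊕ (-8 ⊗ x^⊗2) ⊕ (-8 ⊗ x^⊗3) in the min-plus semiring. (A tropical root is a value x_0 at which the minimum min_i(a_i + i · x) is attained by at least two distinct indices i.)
Roots: {0, 5, 6}

Each tropical root is a break point of the lower envelope of the lines y = a_i + i · x (there are 4 lines, with slopes 0, 1, ..., 3). Only the lines that attain the minimum somewhere contribute to roots; other lines are dominated. Here the surviving (envelope) indices are i = 3, i = 2, i = 1, i = 0.
Intersections between consecutive envelope lines give the roots: for adjacent envelope indices i < j the intersection is x = (a_i − a_j) / (j − i). Reading off the sorted break points: {0, 5, 6}.
Verification: at each break x_0, at least two indices attain the minimum of min_i(a_i + i · x_0).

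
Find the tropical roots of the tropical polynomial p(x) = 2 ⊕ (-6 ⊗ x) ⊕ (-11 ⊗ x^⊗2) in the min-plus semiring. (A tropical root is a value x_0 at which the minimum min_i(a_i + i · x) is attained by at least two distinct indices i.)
Roots: {5, 8}

Each tropical root is a break point of the lower envelope of the lines y = a_i + i · x (there are 3 lines, with slopes 0, 1, ..., 2). Only the lines that attain the minimum somewhere contribute to roots; other lines are dominated. Here the surviving (envelope) indices are i = 2, i = 1, i = 0.
Intersections between consecutive envelope lines give the roots: for adjacent envelope indices i < j the intersection is x = (a_i − a_j) / (j − i). Reading off the sorted break points: {5, 8}.
Verification: at each break x_0, at least two indices attain the minimum of min_i(a_i + i · x_0).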